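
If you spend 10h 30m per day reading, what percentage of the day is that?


43.8%

Time: 630 minutes
Day: 1440 minutes
Percentage = (630/1440) × 100 ≈ 43.8%


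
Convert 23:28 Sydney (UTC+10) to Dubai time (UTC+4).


Time difference = UTC+4 - UTC+10 = -6 hours
New hour = (23 -6) mod 24
= 17 mod 24 = 17
Minutes unchanged → 17:28

17:28


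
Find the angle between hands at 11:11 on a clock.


Hour hand = 11×30 + 11×0.5 = 335.5°
Minute hand = 11×6 = 66°
Difference = |335.5 - 66| = 269.5°
Since > 180°: 360 - 269.5 = 90.5°

90.5°


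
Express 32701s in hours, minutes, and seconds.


Hours: 32701 ÷ 3600 = 9 remainder 301
Minutes: 301 ÷ 60 = 5 remainder 1
Seconds: 1

9h 5m 1s


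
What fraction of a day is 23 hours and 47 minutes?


0.9910 (99.10%)

Total minutes: 23×60 + 47 = 1427
Day = 24×60 = 1440 minutes
Fraction = 1427/1440 ≈ 0.9910
As a percentage: 1427/1440 × 100 ≈ 99.10%


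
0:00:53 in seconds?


Hours: 0 × 3600 = 0
Minutes: 0 × 60 = 0
Seconds: 53
Total = 0 + 0 + 53 = 53

53 seconds


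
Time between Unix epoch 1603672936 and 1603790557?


Difference = 1603790557 - 1603672936 = 117621 seconds
In hours: 117621 / 3600 ≈ 32.7
In days: 117621 / 86400 ≈ 1.36

117621 seconds (32.7 hours / 1.36 days)


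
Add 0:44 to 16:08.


Start: 968 minutes from midnight
Add: 44 minutes
Total: 1012 minutes
Hours: 1012 ÷ 60 = 16 remainder 52

16:52


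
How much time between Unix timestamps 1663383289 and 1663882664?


Difference = 1663882664 - 1663383289 = 499375 seconds
In hours: 499375 / 3600 ≈ 138.7
In days: 499375 / 86400 ≈ 5.78

499375 seconds (138.7 hours / 5.78 days)


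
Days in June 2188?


Month: June (month 6)
June has 30 days

30 days


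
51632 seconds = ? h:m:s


Hours: 51632 ÷ 3600 = 14 remainder 1232
Minutes: 1232 ÷ 60 = 20 remainder 32
Seconds: 32

14h 20m 32s


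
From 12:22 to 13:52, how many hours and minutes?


1h 30m

End time in minutes: 13×60 + 52 = 832
Start time in minutes: 12×60 + 22 = 742
Difference = 832 - 742 = 90 minutes
= 1 hours 30 minutes


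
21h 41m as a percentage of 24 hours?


0.9035 (90.35%)

Total minutes: 21×60 + 41 = 1301
Day = 24×60 = 1440 minutes
Fraction = 1301/1440 ≈ 0.9035
As a percentage: 1301/1440 × 100 ≈ 90.35%


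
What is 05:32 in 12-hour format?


Hour: 5
5 < 12 → AM

5:32 AM


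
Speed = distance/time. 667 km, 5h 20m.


Distance: 667 km
Time: 5h 20m = 320 min = 320/60 = 16/3 hours
Speed = 667 ÷ (16/3) = 667 × 3 / 16 = 2001/16 ≈ 125.1 km/h

125.1 km/h


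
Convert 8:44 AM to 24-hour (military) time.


08:44

Input: 8:44 AM
AM hour stays: 8


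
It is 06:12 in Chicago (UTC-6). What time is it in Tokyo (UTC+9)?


Time difference = UTC+9 - UTC-6 = +15 hours
New hour = (6 + 15) mod 24
= 21 mod 24 = 21
Minutes unchanged → 21:12

21:12


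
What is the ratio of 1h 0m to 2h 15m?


Duration 1: 60 minutes
Duration 2: 135 minutes
Ratio = 60:135
GCD = 15
Simplified = 4:9
As a decimal: 4/9 ≈ 0.44

4:9 (0.44)


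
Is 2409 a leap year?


No

Rules: divisible by 4 AND (not by 100 OR by 400)
2409 ÷ 4 = 602 remainder 1 → not divisible by 4
Not divisible by 4 → not a leap year


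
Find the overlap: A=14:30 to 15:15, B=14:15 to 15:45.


Meeting A: 870-915 (in minutes from midnight)
Meeting B: 855-945
Overlap start = max(870, 855) = 870
Overlap end = min(915, 945) = 915
Overlap = max(0, 915 - 870) = 45 min

45 minutes


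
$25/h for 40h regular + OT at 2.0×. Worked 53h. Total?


$1650.00

Regular: 40h × $25 = $1000.00
Overtime: 53 - 40 = 13h
OT pay: 13h × $25 × 2.0 = $650.00
Total = $1000.00 + $650.00 = $1650.00


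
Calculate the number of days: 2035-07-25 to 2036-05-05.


From July 25, 2035 to May 5, 2036
Rest of July 2035: 31 - 25 = 6
Full months: August 31, September 30, October 31, November 30, December 31, January 31, February 2036 29, March 31, April 30
Days into May 2036: 5
Total = 6 + 31 + 30 + 31 + 30 + 31 + 31 + 29 + 31 + 30 + 5 = 285 days

285 days


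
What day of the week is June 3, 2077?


Thursday

Zeller's congruence:
q=3, m=6, k=77, j=20
h = (3 + ⌊13×7/5⌋ + 77 + ⌊77/4⌋ + ⌊20/4⌋ - 2×20) mod 7
= (3 + 18 + 77 + 19 + 5 - 40) mod 7
= 82 mod 7 = 5
h=5 → Thursday


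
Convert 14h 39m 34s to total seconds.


52774 seconds

Hours: 14 × 3600 = 50400
Minutes: 39 × 60 = 2340
Seconds: 34
Total = 50400 + 2340 + 34 = 52774


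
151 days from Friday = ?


Tuesday

Start: Friday (index 4)
(4 + 151) mod 7
= 155 mod 7
= 1
Index 1 → Tuesday


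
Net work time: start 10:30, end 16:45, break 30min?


Total time = (16×60+45) - (10×60+30)
= 1005 - 630 = 375 min
Minus break: 375 - 30 = 345 min
= 5h 45m

5h 45m (345 minutes)


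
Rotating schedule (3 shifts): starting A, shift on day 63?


Shift C

Shifts: A, B, C
Start: A (index 0)
Day 63: (0 + 63 - 1) mod 3
= 62 mod 3
= 2
Index 2 → shift C


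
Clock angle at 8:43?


3.5°

Hour hand = 8×30 + 43×0.5 = 261.5°
Minute hand = 43×6 = 258°
Difference = |261.5 - 258| = 3.5°


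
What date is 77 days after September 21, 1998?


Start: September 21, 1998
Add 77 days
September 21 → October 1: 30 - 21 + 1 = 10 days (77 - 10 = 67 left)
October 1 → November 1: 31 - 1 + 1 = 31 days (67 - 31 = 36 left)
November 1 → December 1: 30 - 1 + 1 = 30 days (36 - 30 = 6 left)
December 1 + 6 = December 7, 1998

December 7, 1998


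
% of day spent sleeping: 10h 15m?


Time: 615 minutes
Day: 1440 minutes
Percentage = (615/1440) × 100 ≈ 42.7%

42.7%


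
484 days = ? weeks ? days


69 weeks 1 days

Weeks: 484 ÷ 7 = 69 remainder 1


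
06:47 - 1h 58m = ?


Start: 407 minutes from midnight
Subtract: 118 minutes
Remaining: 407 - 118 = 289
Hours: 4, Minutes: 49

04:49


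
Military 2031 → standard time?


Hour: 20
20 - 12 = 8 → PM

8:31 PM


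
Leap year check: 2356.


Rules: divisible by 4 AND (not by 100 OR by 400)
2356 ÷ 4 = 589 exactly → divisible by 4
2356 ÷ 100 = 23 remainder 56 → not divisible by 100
Divisible by 4 but not by 100 → leap year

Yes


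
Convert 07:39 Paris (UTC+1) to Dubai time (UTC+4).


10:39

Time difference = UTC+4 - UTC+1 = +3 hours
New hour = (7 + 3) mod 24
= 10 mod 24 = 10
Minutes unchanged → 10:39


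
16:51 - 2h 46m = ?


14:05

Start: 1011 minutes from midnight
Subtract: 166 minutes
Remaining: 1011 - 166 = 845
Hours: 14, Minutes: 5


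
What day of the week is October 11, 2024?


Friday

Zeller's congruence:
q=11, m=10, k=24, j=20
h = (11 + ⌊13×11/5⌋ + 24 + ⌊24/4⌋ + ⌊20/4⌋ - 2×20) mod 7
= (11 + 28 + 24 + 6 + 5 - 40) mod 7
= 34 mod 7 = 6
h=6 → Friday


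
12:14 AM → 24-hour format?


Input: 12:14 AM
12 AM → 00 (midnight)

00:14


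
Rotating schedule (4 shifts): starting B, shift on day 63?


Shifts: A, B, C, D
Start: B (index 1)
Day 63: (1 + 63 - 1) mod 4
= 63 mod 4
= 3
Index 3 → shift D

Shift D


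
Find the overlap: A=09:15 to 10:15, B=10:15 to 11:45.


0 minutes

Meeting A: 555-615 (in minutes from midnight)
Meeting B: 615-705
Overlap start = max(555, 615) = 615
Overlap end = min(615, 705) = 615
Overlap = max(0, 615 - 615) = 0 min


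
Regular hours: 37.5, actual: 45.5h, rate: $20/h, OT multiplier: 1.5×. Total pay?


$990.00

Regular: 37.5h × $20 = $750.00
Overtime: 45.5 - 37.5 = 8.0h
OT pay: 8.0h × $20 × 1.5 = $240.00
Total = $750.00 + $240.00 = $990.00


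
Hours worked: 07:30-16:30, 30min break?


8h 30m (510 minutes)

Total time = (16×60+30) - (7×60+30)
= 990 - 450 = 540 min
Minus break: 540 - 30 = 510 min
= 8h 30m


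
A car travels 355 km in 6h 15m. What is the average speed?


56.8 km/h

Distance: 355 km
Time: 6h 15m = 375 min = 375/60 = 25/4 hours
Speed = 355 ÷ (25/4) = 355 × 4 / 25 = 1420/25 = 56.8 km/h


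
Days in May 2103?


Month: May (month 5)
May has 31 days

31 days


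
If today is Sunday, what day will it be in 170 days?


Start: Sunday (index 6)
(6 + 170) mod 7
= 176 mod 7
= 1
Index 1 → Tuesday

Tuesday


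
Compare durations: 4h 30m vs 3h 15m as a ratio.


18:13 (1.38)

Duration 1: 270 minutes
Duration 2: 195 minutes
Ratio = 270:195
GCD = 15
Simplified = 18:13
As a decimal: 18/13 ≈ 1.38


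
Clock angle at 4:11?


59.5°

Hour hand = 4×30 + 11×0.5 = 125.5°
Minute hand = 11×6 = 66°
Difference = |125.5 - 66| = 59.5°


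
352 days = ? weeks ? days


Weeks: 352 ÷ 7 = 50 remainder 2

50 weeks 2 days


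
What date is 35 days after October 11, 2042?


Start: October 11, 2042
Add 35 days
October 11 → November 1: 31 - 11 + 1 = 21 days (35 - 21 = 14 left)
November 1 + 14 = November 15, 2042

November 15, 2042


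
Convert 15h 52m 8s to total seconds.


57128 seconds

Hours: 15 × 3600 = 54000
Minutes: 52 × 60 = 3120
Seconds: 8
Total = 54000 + 3120 + 8 = 57128


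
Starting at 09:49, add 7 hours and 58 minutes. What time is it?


Start: 589 minutes from midnight
Add: 478 minutes
Total: 1067 minutes
Hours: 1067 ÷ 60 = 17 remainder 47

17:47


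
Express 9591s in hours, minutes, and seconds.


Hours: 9591 ÷ 3600 = 2 remainder 2391
Minutes: 2391 ÷ 60 = 39 remainder 51
Seconds: 51

2h 39m 51s


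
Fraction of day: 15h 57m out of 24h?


Total minutes: 15×60 + 57 = 957
Day = 24×60 = 1440 minutes
Fraction = 957/1440 ≈ 0.6646
As a percentage: 957/1440 × 100 ≈ 66.46%

0.6646 (66.46%)


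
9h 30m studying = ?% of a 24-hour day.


Time: 570 minutes
Day: 1440 minutes
Percentage = (570/1440) × 100 ≈ 39.6%

39.6%


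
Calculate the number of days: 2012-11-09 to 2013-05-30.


202 days

From November 9, 2012 to May 30, 2013
Rest of November 2012: 30 - 9 = 21
Full months: December 31, January 31, February 2013 28, March 31, April 30
Days into May 2013: 30
Total = 21 + 31 + 31 + 28 + 31 + 30 + 30 = 202 days


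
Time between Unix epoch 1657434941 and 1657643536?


Difference = 1657643536 - 1657434941 = 208595 seconds
In hours: 208595 / 3600 ≈ 57.9
In days: 208595 / 86400 ≈ 2.41

208595 seconds (57.9 hours / 2.41 days)


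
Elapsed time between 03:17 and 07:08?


End time in minutes: 7×60 + 8 = 428
Start time in minutes: 3×60 + 17 = 197
Difference = 428 - 197 = 231 minutes
= 3 hours 51 minutes

3h 51m


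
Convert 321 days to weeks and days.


45 weeks 6 days

Weeks: 321 ÷ 7 = 45 remainder 6


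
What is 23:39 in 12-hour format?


11:39 PM

Hour: 23
23 - 12 = 11 → PM


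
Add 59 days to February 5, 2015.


April 5, 2015

Start: February 5, 2015
Add 59 days
February 5 → March 1: 28 - 5 + 1 = 24 days (59 - 24 = 35 left)
March 1 → April 1: 31 - 1 + 1 = 31 days (35 - 31 = 4 left)
April 1 + 4 = April 5, 2015


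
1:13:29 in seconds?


Hours: 1 × 3600 = 3600
Minutes: 13 × 60 = 780
Seconds: 29
Total = 3600 + 780 + 29 = 4409

4409 seconds


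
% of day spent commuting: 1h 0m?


4.2%

Time: 60 minutes
Day: 1440 minutes
Percentage = (60/1440) × 100 ≈ 4.2%


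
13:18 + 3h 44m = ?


17:02

Start: 798 minutes from midnight
Add: 224 minutes
Total: 1022 minutes
Hours: 1022 ÷ 60 = 17 remainder 2


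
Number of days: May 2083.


Month: May (month 5)
May has 31 days

31 days


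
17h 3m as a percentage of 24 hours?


Total minutes: 17×60 + 3 = 1023
Day = 24×60 = 1440 minutes
Fraction = 1023/1440 ≈ 0.7104
As a percentage: 1023/1440 × 100 ≈ 71.04%

0.7104 (71.04%)


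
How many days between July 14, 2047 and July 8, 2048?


From July 14, 2047 to July 8, 2048
Rest of July 2047: 31 - 14 = 17
Full months: August 31, September 30, October 31, November 30, December 31, January 31, February 2048 29, March 31, April 30, May 31, June 30
Days into July 2048: 8
Total = 17 + 31 + 30 + 31 + 30 + 31 + 31 + 29 + 31 + 30 + 31 + 30 + 8 = 360 days

360 days


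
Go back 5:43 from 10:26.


04:43

Start: 626 minutes from midnight
Subtract: 343 minutes
Remaining: 626 - 343 = 283
Hours: 4, Minutes: 43


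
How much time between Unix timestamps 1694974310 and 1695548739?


Difference = 1695548739 - 1694974310 = 574429 seconds
In hours: 574429 / 3600 ≈ 159.6
In days: 574429 / 86400 ≈ 6.65

574429 seconds (159.6 hours / 6.65 days)


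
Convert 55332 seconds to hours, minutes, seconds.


Hours: 55332 ÷ 3600 = 15 remainder 1332
Minutes: 1332 ÷ 60 = 22 remainder 12
Seconds: 12

15h 22m 12s


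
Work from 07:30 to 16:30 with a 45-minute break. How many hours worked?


Total time = (16×60+30) - (7×60+30)
= 990 - 450 = 540 min
Minus break: 540 - 45 = 495 min
= 8h 15m

8h 15m (495 minutes)


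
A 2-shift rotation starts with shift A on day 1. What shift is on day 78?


Shifts: A, B
Start: A (index 0)
Day 78: (0 + 78 - 1) mod 2
= 77 mod 2
= 1
Index 1 → shift B

Shift B


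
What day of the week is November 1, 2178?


Sunday

Zeller's congruence:
q=1, m=11, k=78, j=21
h = (1 + ⌊13×12/5⌋ + 78 + ⌊78/4⌋ + ⌊21/4⌋ - 2×21) mod 7
= (1 + 31 + 78 + 19 + 5 - 42) mod 7
= 92 mod 7 = 1
h=1 → Sunday


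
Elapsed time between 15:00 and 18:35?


3h 35m

End time in minutes: 18×60 + 35 = 1115
Start time in minutes: 15×60 + 0 = 900
Difference = 1115 - 900 = 215 minutes
= 3 hours 35 minutes


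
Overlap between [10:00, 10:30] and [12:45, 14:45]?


Meeting A: 600-630 (in minutes from midnight)
Meeting B: 765-885
Overlap start = max(600, 765) = 765
Overlap end = min(630, 885) = 630
Overlap = max(0, 630 - 765) = 0 min

0 minutes


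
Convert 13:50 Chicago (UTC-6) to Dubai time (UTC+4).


Time difference = UTC+4 - UTC-6 = +10 hours
New hour = (13 + 10) mod 24
= 23 mod 24 = 23
Minutes unchanged → 23:50

23:50


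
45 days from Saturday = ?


Start: Saturday (index 5)
(5 + 45) mod 7
= 50 mod 7
= 1
Index 1 → Tuesday

Tuesday


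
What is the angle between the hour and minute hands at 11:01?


Hour hand = 11×30 + 1×0.5 = 330.5°
Minute hand = 1×6 = 6°
Difference = |330.5 - 6| = 324.5°
Since > 180°: 360 - 324.5 = 35.5°

35.5°


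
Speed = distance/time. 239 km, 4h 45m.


Distance: 239 km
Time: 4h 45m = 285 min = 285/60 = 19/4 hours
Speed = 239 ÷ (19/4) = 239 × 4 / 19 = 956/19 ≈ 50.3 km/h

50.3 km/h


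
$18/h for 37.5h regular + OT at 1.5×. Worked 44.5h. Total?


$864.00

Regular: 37.5h × $18 = $675.00
Overtime: 44.5 - 37.5 = 7.0h
OT pay: 7.0h × $18 × 1.5 = $189.00
Total = $675.00 + $189.00 = $864.00


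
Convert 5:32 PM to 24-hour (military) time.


Input: 5:32 PM
PM: 5 + 12 = 17

17:32


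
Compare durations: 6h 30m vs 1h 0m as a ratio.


Duration 1: 390 minutes
Duration 2: 60 minutes
Ratio = 390:60
GCD = 30
Simplified = 13:2
As a decimal: 13/2 = 6.50

13:2 (6.50)


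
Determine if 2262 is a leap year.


Rules: divisible by 4 AND (not by 100 OR by 400)
2262 ÷ 4 = 565 remainder 2 → not divisible by 4
Not divisible by 4 → not a leap year

No


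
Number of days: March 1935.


31 days

Month: March (month 3)
March has 31 days


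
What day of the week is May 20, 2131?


Sunday

Zeller's congruence:
q=20, m=5, k=31, j=21
h = (20 + ⌊13×6/5⌋ + 31 + ⌊31/4⌋ + ⌊21/4⌋ - 2×21) mod 7
= (20 + 15 + 31 + 7 + 5 - 42) mod 7
= 36 mod 7 = 1
h=1 → Sunday


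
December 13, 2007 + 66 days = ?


Start: December 13, 2007
Add 66 days
December 13 → January 1: 31 - 13 + 1 = 19 days (66 - 19 = 47 left)
January 1 → February 1: 31 - 1 + 1 = 31 days (47 - 31 = 16 left)
February 1 + 16 = February 17, 2008

February 17, 2008


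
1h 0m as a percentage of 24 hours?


0.0417 (4.17%)

Total minutes: 1×60 + 0 = 60
Day = 24×60 = 1440 minutes
Fraction = 60/1440 ≈ 0.0417
As a percentage: 60/1440 × 100 ≈ 4.17%


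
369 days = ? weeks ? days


Weeks: 369 ÷ 7 = 52 remainder 5

52 weeks 5 days


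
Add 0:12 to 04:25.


04:37

Start: 265 minutes from midnight
Add: 12 minutes
Total: 277 minutes
Hours: 277 ÷ 60 = 4 remainder 37


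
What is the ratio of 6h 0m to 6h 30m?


12:13 (0.92)

Duration 1: 360 minutes
Duration 2: 390 minutes
Ratio = 360:390
GCD = 30
Simplified = 12:13
As a decimal: 12/13 ≈ 0.92


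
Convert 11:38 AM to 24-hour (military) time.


11:38

Input: 11:38 AM
AM hour stays: 11


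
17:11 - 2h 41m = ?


Start: 1031 minutes from midnight
Subtract: 161 minutes
Remaining: 1031 - 161 = 870
Hours: 14, Minutes: 30

14:30


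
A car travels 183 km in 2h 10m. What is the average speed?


Distance: 183 km
Time: 2h 10m = 130 min = 130/60 = 13/6 hours
Speed = 183 ÷ (13/6) = 183 × 6 / 13 = 1098/13 ≈ 84.5 km/h

84.5 km/h


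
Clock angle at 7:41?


Hour hand = 7×30 + 41×0.5 = 230.5°
Minute hand = 41×6 = 246°
Difference = |230.5 - 246| = 15.5°

15.5°


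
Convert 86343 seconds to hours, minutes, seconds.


23h 59m 3s

Hours: 86343 ÷ 3600 = 23 remainder 3543
Minutes: 3543 ÷ 60 = 59 remainder 3
Seconds: 3


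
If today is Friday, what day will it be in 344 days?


Start: Friday (index 4)
(4 + 344) mod 7
= 348 mod 7
= 5
Index 5 → Saturday

Saturday


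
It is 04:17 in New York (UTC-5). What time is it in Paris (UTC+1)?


10:17

Time difference = UTC+1 - UTC-5 = +6 hours
New hour = (4 + 6) mod 24
= 10 mod 24 = 10
Minutes unchanged → 10:17


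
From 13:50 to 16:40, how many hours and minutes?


End time in minutes: 16×60 + 40 = 1000
Start time in minutes: 13×60 + 50 = 830
Difference = 1000 - 830 = 170 minutes
= 2 hours 50 minutes

2h 50m


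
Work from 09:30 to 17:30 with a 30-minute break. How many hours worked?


Total time = (17×60+30) - (9×60+30)
= 1050 - 570 = 480 min
Minus break: 480 - 30 = 450 min
= 7h 30m

7h 30m (450 minutes)


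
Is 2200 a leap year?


No

Rules: divisible by 4 AND (not by 100 OR by 400)
2200 ÷ 4 = 550 exactly → divisible by 4
2200 ÷ 100 = 22 exactly → divisible by 100
2200 ÷ 400 = 5 remainder 200 → not divisible by 400
Divisible by 100 but not by 400 → not a leap year


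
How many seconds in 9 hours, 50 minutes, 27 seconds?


35427 seconds

Hours: 9 × 3600 = 32400
Minutes: 50 × 60 = 3000
Seconds: 27
Total = 32400 + 3000 + 27 = 35427


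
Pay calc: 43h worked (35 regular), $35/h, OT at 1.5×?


Regular: 35h × $35 = $1225.00
Overtime: 43 - 35 = 8h
OT pay: 8h × $35 × 1.5 = $420.00
Total = $1225.00 + $420.00 = $1645.00

$1645.00


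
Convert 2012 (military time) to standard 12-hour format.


8:12 PM

Hour: 20
20 - 12 = 8 → PM


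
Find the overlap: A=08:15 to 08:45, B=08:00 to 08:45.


30 minutes

Meeting A: 495-525 (in minutes from midnight)
Meeting B: 480-525
Overlap start = max(495, 480) = 495
Overlap end = min(525, 525) = 525
Overlap = max(0, 525 - 495) = 30 min


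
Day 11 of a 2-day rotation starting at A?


Shift A

Shifts: A, B
Start: A (index 0)
Day 11: (0 + 11 - 1) mod 2
= 10 mod 2
= 0
Index 0 → shift A


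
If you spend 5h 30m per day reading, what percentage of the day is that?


Time: 330 minutes
Day: 1440 minutes
Percentage = (330/1440) × 100 ≈ 22.9%

22.9%


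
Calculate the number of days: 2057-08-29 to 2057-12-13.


From August 29, 2057 to December 13, 2057
Rest of August 2057: 31 - 29 = 2
Full months: September 30, October 31, November 30
Days into December 2057: 13
Total = 2 + 30 + 31 + 30 + 13 = 106 days

106 days


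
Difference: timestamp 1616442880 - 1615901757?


541123 seconds (150.3 hours / 6.26 days)

Difference = 1616442880 - 1615901757 = 541123 seconds
In hours: 541123 / 3600 ≈ 150.3
In days: 541123 / 86400 ≈ 6.26


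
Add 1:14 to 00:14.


Start: 14 minutes from midnight
Add: 74 minutes
Total: 88 minutes
Hours: 88 ÷ 60 = 1 remainder 28

01:28


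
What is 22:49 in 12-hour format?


Hour: 22
22 - 12 = 10 → PM

10:49 PM


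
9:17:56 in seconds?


Hours: 9 × 3600 = 32400
Minutes: 17 × 60 = 1020
Seconds: 56
Total = 32400 + 1020 + 56 = 33476

33476 seconds


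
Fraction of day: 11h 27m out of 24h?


0.4771 (47.71%)

Total minutes: 11×60 + 27 = 687
Day = 24×60 = 1440 minutes
Fraction = 687/1440 ≈ 0.4771
As a percentage: 687/1440 × 100 ≈ 47.71%


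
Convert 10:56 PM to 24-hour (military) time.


22:56

Input: 10:56 PM
PM: 10 + 12 = 22


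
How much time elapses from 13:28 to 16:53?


3h 25m

End time in minutes: 16×60 + 53 = 1013
Start time in minutes: 13×60 + 28 = 808
Difference = 1013 - 808 = 205 minutes
= 3 hours 25 minutes


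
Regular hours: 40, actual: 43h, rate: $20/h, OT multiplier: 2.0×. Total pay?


Regular: 40h × $20 = $800.00
Overtime: 43 - 40 = 3h
OT pay: 3h × $20 × 2.0 = $120.00
Total = $800.00 + $120.00 = $920.00

$920.00


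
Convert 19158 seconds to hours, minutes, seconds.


Hours: 19158 ÷ 3600 = 5 remainder 1158
Minutes: 1158 ÷ 60 = 19 remainder 18
Seconds: 18

5h 19m 18s


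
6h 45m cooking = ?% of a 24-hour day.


28.1%

Time: 405 minutes
Day: 1440 minutes
Percentage = (405/1440) × 100 ≈ 28.1%


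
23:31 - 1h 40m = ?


21:51

Start: 1411 minutes from midnight
Subtract: 100 minutes
Remaining: 1411 - 100 = 1311
Hours: 21, Minutes: 51


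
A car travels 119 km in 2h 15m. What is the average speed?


52.9 km/h

Distance: 119 km
Time: 2h 15m = 135 min = 135/60 = 9/4 hours
Speed = 119 ÷ (9/4) = 119 × 4 / 9 = 476/9 ≈ 52.9 km/h


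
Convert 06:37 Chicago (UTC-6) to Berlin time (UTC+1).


Time difference = UTC+1 - UTC-6 = +7 hours
New hour = (6 + 7) mod 24
= 13 mod 24 = 13
Minutes unchanged → 13:37

13:37


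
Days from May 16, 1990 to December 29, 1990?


227 days

From May 16, 1990 to December 29, 1990
Rest of May 1990: 31 - 16 = 15
Full months: June 30, July 31, August 31, September 30, October 31, November 30
Days into December 1990: 29
Total = 15 + 30 + 31 + 31 + 30 + 31 + 30 + 29 = 227 days


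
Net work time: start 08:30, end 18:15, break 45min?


9h 0m (540 minutes)

Total time = (18×60+15) - (8×60+30)
= 1095 - 510 = 585 min
Minus break: 585 - 45 = 540 min
= 9h 0m


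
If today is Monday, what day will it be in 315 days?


Start: Monday (index 0)
(0 + 315) mod 7
= 315 mod 7
= 0
Index 0 → Monday

Monday


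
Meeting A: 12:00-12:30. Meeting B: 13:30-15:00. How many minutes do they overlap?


Meeting A: 720-750 (in minutes from midnight)
Meeting B: 810-900
Overlap start = max(720, 810) = 810
Overlap end = min(750, 900) = 750
Overlap = max(0, 750 - 810) = 0 min

0 minutes


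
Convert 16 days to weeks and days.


2 weeks 2 days

Weeks: 16 ÷ 7 = 2 remainder 2


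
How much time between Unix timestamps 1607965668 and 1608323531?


357863 seconds (99.4 hours / 4.14 days)

Difference = 1608323531 - 1607965668 = 357863 seconds
In hours: 357863 / 3600 ≈ 99.4
In days: 357863 / 86400 ≈ 4.14


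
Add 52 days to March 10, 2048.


May 1, 2048

Start: March 10, 2048
Add 52 days
March 10 → April 1: 31 - 10 + 1 = 22 days (52 - 22 = 30 left)
April 1 → May 1: 30 - 1 + 1 = 30 days (30 - 30 = 0 left)
Land exactly on May 1, 2048


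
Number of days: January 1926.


Month: January (month 1)
January has 31 days

31 days


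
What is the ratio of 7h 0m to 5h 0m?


Duration 1: 420 minutes
Duration 2: 300 minutes
Ratio = 420:300
GCD = 60
Simplified = 7:5
As a decimal: 7/5 = 1.40

7:5 (1.40)


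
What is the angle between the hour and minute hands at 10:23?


Hour hand = 10×30 + 23×0.5 = 311.5°
Minute hand = 23×6 = 138°
Difference = |311.5 - 138| = 173.5°

173.5°


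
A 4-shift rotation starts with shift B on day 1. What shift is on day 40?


Shift A

Shifts: A, B, C, D
Start: B (index 1)
Day 40: (1 + 40 - 1) mod 4
= 40 mod 4
= 0
Index 0 → shift A


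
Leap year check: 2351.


Rules: divisible by 4 AND (not by 100 OR by 400)
2351 ÷ 4 = 587 remainder 3 → not divisible by 4
Not divisible by 4 → not a leap year

No


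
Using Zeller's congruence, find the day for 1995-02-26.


Sunday

Zeller's congruence:
q=26, m=14, k=94, j=19
h = (26 + ⌊13×15/5⌋ + 94 + ⌊94/4⌋ + ⌊19/4⌋ - 2×19) mod 7
= (26 + 39 + 94 + 23 + 4 - 38) mod 7
= 148 mod 7 = 1
h=1 → Sunday


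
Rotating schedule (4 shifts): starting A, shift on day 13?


Shifts: A, B, C, D
Start: A (index 0)
Day 13: (0 + 13 - 1) mod 4
= 12 mod 4
= 0
Index 0 → shift A

Shift A


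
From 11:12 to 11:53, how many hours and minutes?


0h 41m

End time in minutes: 11×60 + 53 = 713
Start time in minutes: 11×60 + 12 = 672
Difference = 713 - 672 = 41 minutes
= 0 hours 41 minutes


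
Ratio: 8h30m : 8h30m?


Duration 1: 510 minutes
Duration 2: 510 minutes
Ratio = 510:510
GCD = 510
Simplified = 1:1
As a decimal: 1/1 = 1.00

1:1 (1.00)


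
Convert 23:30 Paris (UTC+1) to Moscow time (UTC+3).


01:30 (next day)

Time difference = UTC+3 - UTC+1 = +2 hours
New hour = (23 + 2) mod 24
= 25 mod 24 = 1
Minutes unchanged → 01:30; 25 ≥ 24 → next day


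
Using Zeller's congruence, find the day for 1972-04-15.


Zeller's congruence:
q=15, m=4, k=72, j=19
h = (15 + ⌊13×5/5⌋ + 72 + ⌊72/4⌋ + ⌊19/4⌋ - 2×19) mod 7
= (15 + 13 + 72 + 18 + 4 - 38) mod 7
= 84 mod 7 = 0
h=0 → Saturday

Saturday


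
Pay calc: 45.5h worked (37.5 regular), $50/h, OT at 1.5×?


$2475.00

Regular: 37.5h × $50 = $1875.00
Overtime: 45.5 - 37.5 = 8.0h
OT pay: 8.0h × $50 × 1.5 = $600.00
Total = $1875.00 + $600.00 = $2475.00


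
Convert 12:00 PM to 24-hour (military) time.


Input: 12:00 PM
12 PM → 12 (noon)

12:00


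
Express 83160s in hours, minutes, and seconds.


23h 6m 0s

Hours: 83160 ÷ 3600 = 23 remainder 360
Minutes: 360 ÷ 60 = 6 remainder 0
Seconds: 0


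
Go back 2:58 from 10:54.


Start: 654 minutes from midnight
Subtract: 178 minutes
Remaining: 654 - 178 = 476
Hours: 7, Minutes: 56

07:56


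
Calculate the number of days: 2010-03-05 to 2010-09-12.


191 days

From March 5, 2010 to September 12, 2010
Rest of March 2010: 31 - 5 = 26
Full months: April 30, May 31, June 30, July 31, August 31
Days into September 2010: 12
Total = 26 + 30 + 31 + 30 + 31 + 31 + 12 = 191 days


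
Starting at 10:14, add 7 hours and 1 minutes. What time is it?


Start: 614 minutes from midnight
Add: 421 minutes
Total: 1035 minutes
Hours: 1035 ÷ 60 = 17 remainder 15

17:15


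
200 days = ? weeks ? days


Weeks: 200 ÷ 7 = 28 remainder 4

28 weeks 4 days


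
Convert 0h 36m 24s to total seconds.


2184 seconds

Hours: 0 × 3600 = 0
Minutes: 36 × 60 = 2160
Seconds: 24
Total = 0 + 2160 + 24 = 2184


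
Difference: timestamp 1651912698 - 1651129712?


Difference = 1651912698 - 1651129712 = 782986 seconds
In hours: 782986 / 3600 ≈ 217.5
In days: 782986 / 86400 ≈ 9.06

782986 seconds (217.5 hours / 9.06 days)


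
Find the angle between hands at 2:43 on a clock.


176.5°

Hour hand = 2×30 + 43×0.5 = 81.5°
Minute hand = 43×6 = 258°
Difference = |81.5 - 258| = 176.5°


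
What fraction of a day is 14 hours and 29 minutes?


Total minutes: 14×60 + 29 = 869
Day = 24×60 = 1440 minutes
Fraction = 869/1440 ≈ 0.6035
As a percentage: 869/1440 × 100 ≈ 60.35%

0.6035 (60.35%)


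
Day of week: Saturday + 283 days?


Tuesday

Start: Saturday (index 5)
(5 + 283) mod 7
= 288 mod 7
= 1
Index 1 → Tuesday


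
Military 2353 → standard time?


Hour: 23
23 - 12 = 11 → PM

11:53 PM


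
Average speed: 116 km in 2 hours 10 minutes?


Distance: 116 km
Time: 2h 10m = 130 min = 130/60 = 13/6 hours
Speed = 116 ÷ (13/6) = 116 × 6 / 13 = 696/13 ≈ 53.5 km/h

53.5 km/h


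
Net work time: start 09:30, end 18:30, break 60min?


8h 0m (480 minutes)

Total time = (18×60+30) - (9×60+30)
= 1110 - 570 = 540 min
Minus break: 540 - 60 = 480 min
= 8h 0m


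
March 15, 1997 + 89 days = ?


June 12, 1997

Start: March 15, 1997
Add 89 days
March 15 → April 1: 31 - 15 + 1 = 17 days (89 - 17 = 72 left)
April 1 → May 1: 30 - 1 + 1 = 30 days (72 - 30 = 42 left)
May 1 → June 1: 31 - 1 + 1 = 31 days (42 - 31 = 11 left)
June 1 + 11 = June 12, 1997


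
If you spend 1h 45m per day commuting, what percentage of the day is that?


7.3%

Time: 105 minutes
Day: 1440 minutes
Percentage = (105/1440) × 100 ≈ 7.3%


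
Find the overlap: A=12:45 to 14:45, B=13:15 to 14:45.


Meeting A: 765-885 (in minutes from midnight)
Meeting B: 795-885
Overlap start = max(765, 795) = 795
Overlap end = min(885, 885) = 885
Overlap = max(0, 885 - 795) = 90 min

90 minutes


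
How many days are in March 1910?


Month: March (month 3)
March has 31 days

31 days


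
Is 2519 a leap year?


Rules: divisible by 4 AND (not by 100 OR by 400)
2519 ÷ 4 = 629 remainder 3 → not divisible by 4
Not divisible by 4 → not a leap year

No


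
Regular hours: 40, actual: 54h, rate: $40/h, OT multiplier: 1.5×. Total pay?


$2440.00

Regular: 40h × $40 = $1600.00
Overtime: 54 - 40 = 14h
OT pay: 14h × $40 × 1.5 = $840.00
Total = $1600.00 + $840.00 = $2440.00


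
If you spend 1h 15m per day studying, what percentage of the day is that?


5.2%

Time: 75 minutes
Day: 1440 minutes
Percentage = (75/1440) × 100 ≈ 5.2%


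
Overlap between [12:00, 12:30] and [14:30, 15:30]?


0 minutes

Meeting A: 720-750 (in minutes from midnight)
Meeting B: 870-930
Overlap start = max(720, 870) = 870
Overlap end = min(750, 930) = 750
Overlap = max(0, 750 - 870) = 0 min


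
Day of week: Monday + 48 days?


Start: Monday (index 0)
(0 + 48) mod 7
= 48 mod 7
= 6
Index 6 → Sunday

Sunday


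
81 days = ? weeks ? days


Weeks: 81 ÷ 7 = 11 remainder 4

11 weeks 4 days


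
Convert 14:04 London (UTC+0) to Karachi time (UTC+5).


Time difference = UTC+5 - UTC+0 = +5 hours
New hour = (14 + 5) mod 24
= 19 mod 24 = 19
Minutes unchanged → 19:04

19:04


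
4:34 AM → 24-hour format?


Input: 4:34 AM
AM hour stays: 4

04:34


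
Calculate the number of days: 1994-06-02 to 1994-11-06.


157 days

From June 2, 1994 to November 6, 1994
Rest of June 1994: 30 - 2 = 28
Full months: July 31, August 31, September 30, October 31
Days into November 1994: 6
Total = 28 + 31 + 31 + 30 + 31 + 6 = 157 days


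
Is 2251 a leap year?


No

Rules: divisible by 4 AND (not by 100 OR by 400)
2251 ÷ 4 = 562 remainder 3 → not divisible by 4
Not divisible by 4 → not a leap year


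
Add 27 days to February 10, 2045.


March 9, 2045

Start: February 10, 2045
Add 27 days
February 10 → March 1: 28 - 10 + 1 = 19 days (27 - 19 = 8 left)
March 1 + 8 = March 9, 2045


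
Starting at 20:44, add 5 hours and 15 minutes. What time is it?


Start: 1244 minutes from midnight
Add: 315 minutes
Total: 1559 minutes
Hours: 1559 ÷ 60 = 25 remainder 59
25 ≥ 24 → 25 - 24 = 1 (next day)

01:59 (next day)


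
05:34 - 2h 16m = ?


03:18

Start: 334 minutes from midnight
Subtract: 136 minutes
Remaining: 334 - 136 = 198
Hours: 3, Minutes: 18


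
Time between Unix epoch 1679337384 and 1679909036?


571652 seconds (158.8 hours / 6.62 days)

Difference = 1679909036 - 1679337384 = 571652 seconds
In hours: 571652 / 3600 ≈ 158.8
In days: 571652 / 86400 ≈ 6.62


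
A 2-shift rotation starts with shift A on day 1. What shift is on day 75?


Shifts: A, B
Start: A (index 0)
Day 75: (0 + 75 - 1) mod 2
= 74 mod 2
= 0
Index 0 → shift A

Shift A


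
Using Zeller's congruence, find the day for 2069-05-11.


Saturday

Zeller's congruence:
q=11, m=5, k=69, j=20
h = (11 + ⌊13×6/5⌋ + 69 + ⌊69/4⌋ + ⌊20/4⌋ - 2×20) mod 7
= (11 + 15 + 69 + 17 + 5 - 40) mod 7
= 77 mod 7 = 0
h=0 → Saturday


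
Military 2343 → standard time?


Hour: 23
23 - 12 = 11 → PM

11:43 PM


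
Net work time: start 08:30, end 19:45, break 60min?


10h 15m (615 minutes)

Total time = (19×60+45) - (8×60+30)
= 1185 - 510 = 675 min
Minus break: 675 - 60 = 615 min
= 10h 15m


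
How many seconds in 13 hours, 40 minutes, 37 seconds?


Hours: 13 × 3600 = 46800
Minutes: 40 × 60 = 2400
Seconds: 37
Total = 46800 + 2400 + 37 = 49237

49237 seconds


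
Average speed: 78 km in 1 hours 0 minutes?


Distance: 78 km
Time: 1 hours
Speed = 78 / 1 = 78.0 km/h

78.0 km/h


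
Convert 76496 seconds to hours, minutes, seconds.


Hours: 76496 ÷ 3600 = 21 remainder 896
Minutes: 896 ÷ 60 = 14 remainder 56
Seconds: 56

21h 14m 56s


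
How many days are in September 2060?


Month: September (month 9)
September has 30 days

30 days


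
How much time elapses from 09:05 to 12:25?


End time in minutes: 12×60 + 25 = 745
Start time in minutes: 9×60 + 5 = 545
Difference = 745 - 545 = 200 minutes
= 3 hours 20 minutes

3h 20m


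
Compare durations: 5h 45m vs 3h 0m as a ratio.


Duration 1: 345 minutes
Duration 2: 180 minutes
Ratio = 345:180
GCD = 15
Simplified = 23:12
As a decimal: 23/12 ≈ 1.92

23:12 (1.92)


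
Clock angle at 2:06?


27.0°

Hour hand = 2×30 + 6×0.5 = 63.0°
Minute hand = 6×6 = 36°
Difference = |63.0 - 36| = 27.0°


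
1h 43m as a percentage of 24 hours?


0.0715 (7.15%)

Total minutes: 1×60 + 43 = 103
Day = 24×60 = 1440 minutes
Fraction = 103/1440 ≈ 0.0715
As a percentage: 103/1440 × 100 ≈ 7.15%


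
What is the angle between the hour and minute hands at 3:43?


Hour hand = 3×30 + 43×0.5 = 111.5°
Minute hand = 43×6 = 258°
Difference = |111.5 - 258| = 146.5°

146.5°


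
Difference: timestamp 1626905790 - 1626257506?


Difference = 1626905790 - 1626257506 = 648284 seconds
In hours: 648284 / 3600 ≈ 180.1
In days: 648284 / 86400 ≈ 7.50

648284 seconds (180.1 hours / 7.50 days)


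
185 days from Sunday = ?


Start: Sunday (index 6)
(6 + 185) mod 7
= 191 mod 7
= 2
Index 2 → Wednesday

Wednesday


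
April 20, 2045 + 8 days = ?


Start: April 20, 2045
Add 8 days
April 20 + 8 = April 28, 2045

April 28, 2045


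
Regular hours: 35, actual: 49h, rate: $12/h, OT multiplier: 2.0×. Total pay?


Regular: 35h × $12 = $420.00
Overtime: 49 - 35 = 14h
OT pay: 14h × $12 × 2.0 = $336.00
Total = $420.00 + $336.00 = $756.00

$756.00


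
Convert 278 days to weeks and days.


Weeks: 278 ÷ 7 = 39 remainder 5

39 weeks 5 days


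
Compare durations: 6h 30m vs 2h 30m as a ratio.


Duration 1: 390 minutes
Duration 2: 150 minutes
Ratio = 390:150
GCD = 30
Simplified = 13:5
As a decimal: 13/5 = 2.60

13:5 (2.60)


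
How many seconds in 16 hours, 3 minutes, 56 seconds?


Hours: 16 × 3600 = 57600
Minutes: 3 × 60 = 180
Seconds: 56
Total = 57600 + 180 + 56 = 57836

57836 seconds


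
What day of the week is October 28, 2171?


Zeller's congruence:
q=28, m=10, k=71, j=21
h = (28 + ⌊13×11/5⌋ + 71 + ⌊71/4⌋ + ⌊21/4⌋ - 2×21) mod 7
= (28 + 28 + 71 + 17 + 5 - 42) mod 7
= 107 mod 7 = 2
h=2 → Monday

Monday


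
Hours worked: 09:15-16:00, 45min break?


6h 0m (360 minutes)

Total time = (16×60+0) - (9×60+15)
= 960 - 555 = 405 min
Minus break: 405 - 45 = 360 min
= 6h 0m


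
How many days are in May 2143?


31 days

Month: May (month 5)
May has 31 days


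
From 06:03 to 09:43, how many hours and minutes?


End time in minutes: 9×60 + 43 = 583
Start time in minutes: 6×60 + 3 = 363
Difference = 583 - 363 = 220 minutes
= 3 hours 40 minutes

3h 40m


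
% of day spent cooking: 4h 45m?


Time: 285 minutes
Day: 1440 minutes
Percentage = (285/1440) × 100 ≈ 19.8%

19.8%


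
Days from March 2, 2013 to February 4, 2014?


339 days

From March 2, 2013 to February 4, 2014
Rest of March 2013: 31 - 2 = 29
Full months: April 30, May 31, June 30, July 31, August 31, September 30, October 31, November 30, December 31, January 31
Days into February 2014: 4
Total = 29 + 30 + 31 + 30 + 31 + 31 + 30 + 31 + 30 + 31 + 31 + 4 = 339 days


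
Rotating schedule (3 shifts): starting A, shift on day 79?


Shift A

Shifts: A, B, C
Start: A (index 0)
Day 79: (0 + 79 - 1) mod 3
= 78 mod 3
= 0
Index 0 → shift A


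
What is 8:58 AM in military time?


08:58

Input: 8:58 AM
AM hour stays: 8


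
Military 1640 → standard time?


Hour: 16
16 - 12 = 4 → PM

4:40 PM


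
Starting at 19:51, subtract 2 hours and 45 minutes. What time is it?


Start: 1191 minutes from midnight
Subtract: 165 minutes
Remaining: 1191 - 165 = 1026
Hours: 17, Minutes: 6

17:06


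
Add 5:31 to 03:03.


Start: 183 minutes from midnight
Add: 331 minutes
Total: 514 minutes
Hours: 514 ÷ 60 = 8 remainder 34

08:34


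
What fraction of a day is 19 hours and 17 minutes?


Total minutes: 19×60 + 17 = 1157
Day = 24×60 = 1440 minutes
Fraction = 1157/1440 ≈ 0.8035
As a percentage: 1157/1440 × 100 ≈ 80.35%

0.8035 (80.35%)


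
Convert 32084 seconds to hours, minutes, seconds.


8h 54m 44s

Hours: 32084 ÷ 3600 = 8 remainder 3284
Minutes: 3284 ÷ 60 = 54 remainder 44
Seconds: 44


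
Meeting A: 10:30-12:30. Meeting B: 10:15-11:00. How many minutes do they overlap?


30 minutes

Meeting A: 630-750 (in minutes from midnight)
Meeting B: 615-660
Overlap start = max(630, 615) = 630
Overlap end = min(750, 660) = 660
Overlap = max(0, 660 - 630) = 30 min


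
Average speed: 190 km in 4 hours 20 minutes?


43.8 km/h

Distance: 190 km
Time: 4h 20m = 260 min = 260/60 = 13/3 hours
Speed = 190 ÷ (13/3) = 190 × 3 / 13 = 570/13 ≈ 43.8 km/h


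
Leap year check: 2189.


Rules: divisible by 4 AND (not by 100 OR by 400)
2189 ÷ 4 = 547 remainder 1 → not divisible by 4
Not divisible by 4 → not a leap year

No


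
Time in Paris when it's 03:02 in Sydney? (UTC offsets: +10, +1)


18:02 (previous day)

Time difference = UTC+1 - UTC+10 = -9 hours
New hour = (3 -9) mod 24
= -6 mod 24 = 18
Minutes unchanged → 18:02; -6 < 0 → previous day


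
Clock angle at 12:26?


143.0°

Hour hand (12 ≡ 0 on the dial): 0×30 + 26×0.5 = 13.0°
Minute hand = 26×6 = 156°
Difference = |13.0 - 156| = 143.0°


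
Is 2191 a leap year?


No

Rules: divisible by 4 AND (not by 100 OR by 400)
2191 ÷ 4 = 547 remainder 3 → not divisible by 4
Not divisible by 4 → not a leap year


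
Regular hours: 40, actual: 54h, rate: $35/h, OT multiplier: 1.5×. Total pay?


Regular: 40h × $35 = $1400.00
Overtime: 54 - 40 = 14h
OT pay: 14h × $35 × 1.5 = $735.00
Total = $1400.00 + $735.00 = $2135.00

$2135.00


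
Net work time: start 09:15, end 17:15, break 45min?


Total time = (17×60+15) - (9×60+15)
= 1035 - 555 = 480 min
Minus break: 480 - 45 = 435 min
= 7h 15m

7h 15m (435 minutes)


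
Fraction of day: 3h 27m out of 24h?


Total minutes: 3×60 + 27 = 207
Day = 24×60 = 1440 minutes
Fraction = 207/1440 ≈ 0.1438
As a percentage: 207/1440 × 100 ≈ 14.38%

0.1438 (14.38%)


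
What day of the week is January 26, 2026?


Monday

Zeller's congruence:
q=26, m=13, k=25, j=20
h = (26 + ⌊13×14/5⌋ + 25 + ⌊25/4⌋ + ⌊20/4⌋ - 2×20) mod 7
= (26 + 36 + 25 + 6 + 5 - 40) mod 7
= 58 mod 7 = 2
h=2 → Monday


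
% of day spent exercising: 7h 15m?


Time: 435 minutes
Day: 1440 minutes
Percentage = (435/1440) × 100 ≈ 30.2%

30.2%


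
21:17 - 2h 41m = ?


Start: 1277 minutes from midnight
Subtract: 161 minutes
Remaining: 1277 - 161 = 1116
Hours: 18, Minutes: 36

18:36


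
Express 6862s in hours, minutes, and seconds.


Hours: 6862 ÷ 3600 = 1 remainder 3262
Minutes: 3262 ÷ 60 = 54 remainder 22
Seconds: 22

1h 54m 22s


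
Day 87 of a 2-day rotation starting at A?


Shifts: A, B
Start: A (index 0)
Day 87: (0 + 87 - 1) mod 2
= 86 mod 2
= 0
Index 0 → shift A

Shift A


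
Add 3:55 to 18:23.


22:18

Start: 1103 minutes from midnight
Add: 235 minutes
Total: 1338 minutes
Hours: 1338 ÷ 60 = 22 remainder 18


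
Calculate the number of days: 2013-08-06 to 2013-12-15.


131 days

From August 6, 2013 to December 15, 2013
Rest of August 2013: 31 - 6 = 25
Full months: September 30, October 31, November 30
Days into December 2013: 15
Total = 25 + 30 + 31 + 30 + 15 = 131 days
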